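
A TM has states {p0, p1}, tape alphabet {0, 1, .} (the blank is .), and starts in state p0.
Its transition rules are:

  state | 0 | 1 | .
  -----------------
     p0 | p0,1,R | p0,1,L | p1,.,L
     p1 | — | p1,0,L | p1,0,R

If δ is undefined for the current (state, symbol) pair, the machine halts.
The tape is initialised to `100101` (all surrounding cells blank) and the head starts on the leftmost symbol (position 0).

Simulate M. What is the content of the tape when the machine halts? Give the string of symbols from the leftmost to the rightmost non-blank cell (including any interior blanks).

00000101

p0 | ..[1]00101   read 1 → write 1, move L, go to p0
p0 | .[.]100101   read . → write ., move L, go to p1
p1 | [.].100101   read . → write 0, move R, go to p1
p1 | 0[.]100101   read . → write 0, move R, go to p1
p1 | 00[1]00101   read 1 → write 0, move L, go to p1
p1 | 0[0]000101
The non-blank tape span at halt is 00000101.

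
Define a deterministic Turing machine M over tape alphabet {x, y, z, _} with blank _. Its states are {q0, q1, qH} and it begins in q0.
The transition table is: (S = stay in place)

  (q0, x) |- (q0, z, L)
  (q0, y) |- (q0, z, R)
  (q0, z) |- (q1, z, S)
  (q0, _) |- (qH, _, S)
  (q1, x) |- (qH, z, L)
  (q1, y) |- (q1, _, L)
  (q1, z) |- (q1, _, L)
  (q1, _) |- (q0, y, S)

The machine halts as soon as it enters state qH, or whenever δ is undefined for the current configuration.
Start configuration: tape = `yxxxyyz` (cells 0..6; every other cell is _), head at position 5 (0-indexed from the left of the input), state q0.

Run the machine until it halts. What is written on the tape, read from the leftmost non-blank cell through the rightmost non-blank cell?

yxxz

state=q0 head=5 tape=yxxxy[y]z   (q0,y)→(q0,z,R)
state=q0 head=6 tape=yxxxyz[z]   (q0,z)→(q1,z,S)
state=q1 head=6 tape=yxxxyz[z]   (q1,z)→(q1,_,L)
state=q1 head=5 tape=yxxxy[z]_   (q1,z)→(q1,_,L)
state=q1 head=4 tape=yxxx[y]__   (q1,y)→(q1,_,L)
state=q1 head=3 tape=yxx[x]___   (q1,x)→(qH,z,L)
state=qH head=2 tape=yx[x]z___
The non-blank tape span at halt is yxxz.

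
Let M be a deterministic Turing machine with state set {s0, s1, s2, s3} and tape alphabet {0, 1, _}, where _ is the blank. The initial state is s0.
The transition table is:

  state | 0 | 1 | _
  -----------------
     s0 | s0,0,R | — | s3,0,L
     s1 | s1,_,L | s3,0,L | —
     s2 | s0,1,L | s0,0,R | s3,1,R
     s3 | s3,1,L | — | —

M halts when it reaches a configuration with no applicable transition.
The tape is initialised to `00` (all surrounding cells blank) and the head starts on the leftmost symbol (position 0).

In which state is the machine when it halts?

s0 | _[0]0_   read 0 → write 0, move R, go to s0
s0 | _0[0]_   read 0 → write 0, move R, go to s0
s0 | _00[_]   read _ → write 0, move L, go to s3
s3 | _0[0]0   read 0 → write 1, move L, go to s3
s3 | _[0]10   read 0 → write 1, move L, go to s3
s3 | [_]110
No transition is defined for (s3, _); M halts in state s3.

s3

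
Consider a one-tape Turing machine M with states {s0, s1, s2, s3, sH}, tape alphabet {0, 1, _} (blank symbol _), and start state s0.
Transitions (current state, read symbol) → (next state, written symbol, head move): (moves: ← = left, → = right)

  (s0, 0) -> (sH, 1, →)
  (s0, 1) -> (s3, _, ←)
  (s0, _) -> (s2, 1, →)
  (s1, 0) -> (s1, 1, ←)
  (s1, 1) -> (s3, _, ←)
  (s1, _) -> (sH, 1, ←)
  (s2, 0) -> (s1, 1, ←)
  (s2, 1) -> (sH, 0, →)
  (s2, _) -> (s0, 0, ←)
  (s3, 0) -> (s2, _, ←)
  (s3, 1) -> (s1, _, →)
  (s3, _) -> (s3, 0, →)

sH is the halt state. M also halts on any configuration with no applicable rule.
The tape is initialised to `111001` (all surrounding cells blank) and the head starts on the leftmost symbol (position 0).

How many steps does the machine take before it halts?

s0 | ___[1]11001   read 1 → write _, move ←, go to s3
s3 | __[_]_11001   read _ → write 0, move →, go to s3
s3 | __0[_]11001   read _ → write 0, move →, go to s3
s3 | __00[1]1001   read 1 → write _, move →, go to s1
s1 | __00_[1]001   read 1 → write _, move ←, go to s3
s3 | __00[_]_001   read _ → write 0, move →, go to s3
s3 | __000[_]001   read _ → write 0, move →, go to s3
s3 | __0000[0]01   read 0 → write _, move ←, go to s2
s2 | __000[0]_01   read 0 → write 1, move ←, go to s1
s1 | __00[0]1_01   read 0 → write 1, move ←, go to s1
s1 | __0[0]11_01   read 0 → write 1, move ←, go to s1
s1 | __[0]111_01   read 0 → write 1, move ←, go to s1
s1 | _[_]1111_01   read _ → write 1, move ←, go to sH
sH | [_]11111_01
M halts after 13 transitions.

13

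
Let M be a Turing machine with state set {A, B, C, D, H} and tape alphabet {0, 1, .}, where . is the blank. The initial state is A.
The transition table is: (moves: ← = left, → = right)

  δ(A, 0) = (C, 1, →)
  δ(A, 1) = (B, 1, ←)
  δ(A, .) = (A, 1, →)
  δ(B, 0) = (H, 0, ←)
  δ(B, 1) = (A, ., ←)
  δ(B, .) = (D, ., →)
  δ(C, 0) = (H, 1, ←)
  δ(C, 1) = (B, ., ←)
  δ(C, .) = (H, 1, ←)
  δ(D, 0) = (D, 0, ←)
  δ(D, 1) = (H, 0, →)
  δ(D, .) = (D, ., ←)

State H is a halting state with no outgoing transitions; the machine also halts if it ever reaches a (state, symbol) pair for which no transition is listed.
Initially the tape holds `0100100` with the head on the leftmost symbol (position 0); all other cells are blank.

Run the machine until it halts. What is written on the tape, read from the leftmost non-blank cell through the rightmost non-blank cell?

A | .[0]100100   read 0 → write 1, move →, go to C
C | .1[1]00100   read 1 → write ., move ←, go to B
B | .[1].00100   read 1 → write ., move ←, go to A
A | [.]..00100   read . → write 1, move →, go to A
A | 1[.].00100   read . → write 1, move →, go to A
A | 11[.]00100   read . → write 1, move →, go to A
A | 111[0]0100   read 0 → write 1, move →, go to C
C | 1111[0]100   read 0 → write 1, move ←, go to H
H | 111[1]1100
The non-blank tape span at halt is 11111100.

11111100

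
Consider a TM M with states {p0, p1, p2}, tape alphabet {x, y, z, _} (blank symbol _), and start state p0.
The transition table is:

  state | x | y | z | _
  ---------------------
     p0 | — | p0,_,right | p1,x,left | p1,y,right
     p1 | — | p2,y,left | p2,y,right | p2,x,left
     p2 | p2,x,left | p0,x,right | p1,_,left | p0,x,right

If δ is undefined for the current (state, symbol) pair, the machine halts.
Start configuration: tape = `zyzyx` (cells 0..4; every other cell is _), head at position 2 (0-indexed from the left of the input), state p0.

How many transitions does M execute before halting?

state=p0 head=2 tape=__zy[z]yx   (p0,z)→(p1,x,left)
state=p1 head=1 tape=__z[y]xyx   (p1,y)→(p2,y,left)
state=p2 head=0 tape=__[z]yxyx   (p2,z)→(p1,_,left)
state=p1 head=-1 tape=_[_]_yxyx   (p1,_)→(p2,x,left)
state=p2 head=-2 tape=[_]x_yxyx   (p2,_)→(p0,x,right)
state=p0 head=-1 tape=x[x]_yxyx
M halts after 5 transitions.

5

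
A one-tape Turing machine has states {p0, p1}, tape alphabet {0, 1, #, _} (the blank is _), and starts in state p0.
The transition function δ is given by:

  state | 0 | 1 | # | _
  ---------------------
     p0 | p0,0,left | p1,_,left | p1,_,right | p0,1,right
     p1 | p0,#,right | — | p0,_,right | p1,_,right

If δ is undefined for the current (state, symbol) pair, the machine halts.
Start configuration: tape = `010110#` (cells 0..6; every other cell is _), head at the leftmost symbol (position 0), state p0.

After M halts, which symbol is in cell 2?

_

state=p0 head=0 tape=__[0]10110#   (p0,0)→(p0,0,left)
state=p0 head=-1 tape=_[_]010110#   (p0,_)→(p0,1,right)
state=p0 head=0 tape=_1[0]10110#   (p0,0)→(p0,0,left)
state=p0 head=-1 tape=_[1]010110#   (p0,1)→(p1,_,left)
state=p1 head=-2 tape=[_]_010110#   (p1,_)→(p1,_,right)
state=p1 head=-1 tape=_[_]010110#   (p1,_)→(p1,_,right)
state=p1 head=0 tape=__[0]10110#   (p1,0)→(p0,#,right)
state=p0 head=1 tape=__#[1]0110#   (p0,1)→(p1,_,left)
state=p1 head=0 tape=__[#]_0110#   (p1,#)→(p0,_,right)
state=p0 head=1 tape=___[_]0110#   (p0,_)→(p0,1,right)
state=p0 head=2 tape=___1[0]110#   (p0,0)→(p0,0,left)
state=p0 head=1 tape=___[1]0110#   (p0,1)→(p1,_,left)
state=p1 head=0 tape=__[_]_0110#   (p1,_)→(p1,_,right)
state=p1 head=1 tape=___[_]0110#   (p1,_)→(p1,_,right)
state=p1 head=2 tape=____[0]110#   (p1,0)→(p0,#,right)
state=p0 head=3 tape=____#[1]10#   (p0,1)→(p1,_,left)
state=p1 head=2 tape=____[#]_10#   (p1,#)→(p0,_,right)
state=p0 head=3 tape=_____[_]10#   (p0,_)→(p0,1,right)
state=p0 head=4 tape=_____1[1]0#   (p0,1)→(p1,_,left)
state=p1 head=3 tape=_____[1]_0#
Cell 2 holds _ when M halts.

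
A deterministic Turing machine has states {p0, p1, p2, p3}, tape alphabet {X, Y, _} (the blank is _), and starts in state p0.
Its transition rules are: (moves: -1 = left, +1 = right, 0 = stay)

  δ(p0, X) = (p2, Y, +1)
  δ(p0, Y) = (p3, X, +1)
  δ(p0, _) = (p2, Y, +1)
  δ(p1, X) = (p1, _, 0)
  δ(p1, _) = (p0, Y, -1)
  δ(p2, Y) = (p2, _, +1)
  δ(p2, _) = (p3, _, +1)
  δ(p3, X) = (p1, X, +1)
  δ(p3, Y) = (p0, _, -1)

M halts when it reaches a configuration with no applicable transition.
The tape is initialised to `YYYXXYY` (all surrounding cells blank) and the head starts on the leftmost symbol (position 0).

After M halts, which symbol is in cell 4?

p0 | [Y]YYXXYY__   read Y → write X, move +1, go to p3
p3 | X[Y]YXXYY__   read Y → write _, move -1, go to p0
p0 | [X]_YXXYY__   read X → write Y, move +1, go to p2
p2 | Y[_]YXXYY__   read _ → write _, move +1, go to p3
p3 | Y_[Y]XXYY__   read Y → write _, move -1, go to p0
p0 | Y[_]_XXYY__   read _ → write Y, move +1, go to p2
p2 | YY[_]XXYY__   read _ → write _, move +1, go to p3
p3 | YY_[X]XYY__   read X → write X, move +1, go to p1
p1 | YY_X[X]YY__   read X → write _, move 0, go to p1
p1 | YY_X[_]YY__   read _ → write Y, move -1, go to p0
p0 | YY_[X]YYY__   read X → write Y, move +1, go to p2
p2 | YY_Y[Y]YY__   read Y → write _, move +1, go to p2
p2 | YY_Y_[Y]Y__   read Y → write _, move +1, go to p2
p2 | YY_Y__[Y]__   read Y → write _, move +1, go to p2
p2 | YY_Y___[_]_   read _ → write _, move +1, go to p3
p3 | YY_Y____[_]
Cell 4 holds _ when M halts.

_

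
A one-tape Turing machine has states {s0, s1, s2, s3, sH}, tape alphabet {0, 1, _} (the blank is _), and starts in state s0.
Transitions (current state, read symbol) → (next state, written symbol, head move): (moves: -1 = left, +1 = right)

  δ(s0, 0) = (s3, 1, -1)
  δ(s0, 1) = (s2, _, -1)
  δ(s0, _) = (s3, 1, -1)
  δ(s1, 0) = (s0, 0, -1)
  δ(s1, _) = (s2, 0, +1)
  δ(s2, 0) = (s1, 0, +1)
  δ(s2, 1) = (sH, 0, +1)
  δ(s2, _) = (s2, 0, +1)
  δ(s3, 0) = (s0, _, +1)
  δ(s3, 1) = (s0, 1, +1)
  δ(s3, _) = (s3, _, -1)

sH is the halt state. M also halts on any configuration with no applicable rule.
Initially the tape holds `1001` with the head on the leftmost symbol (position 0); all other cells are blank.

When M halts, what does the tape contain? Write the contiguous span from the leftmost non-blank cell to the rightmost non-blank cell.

state=s0 head=0 tape=_[1]001   (s0,1)→(s2,_,-1)
state=s2 head=-1 tape=[_]_001   (s2,_)→(s2,0,+1)
state=s2 head=0 tape=0[_]001   (s2,_)→(s2,0,+1)
state=s2 head=1 tape=00[0]01   (s2,0)→(s1,0,+1)
state=s1 head=2 tape=000[0]1   (s1,0)→(s0,0,-1)
state=s0 head=1 tape=00[0]01   (s0,0)→(s3,1,-1)
state=s3 head=0 tape=0[0]101   (s3,0)→(s0,_,+1)
state=s0 head=1 tape=0_[1]01   (s0,1)→(s2,_,-1)
state=s2 head=0 tape=0[_]_01   (s2,_)→(s2,0,+1)
state=s2 head=1 tape=00[_]01   (s2,_)→(s2,0,+1)
state=s2 head=2 tape=000[0]1   (s2,0)→(s1,0,+1)
state=s1 head=3 tape=0000[1]
The non-blank tape span at halt is 00001.

00001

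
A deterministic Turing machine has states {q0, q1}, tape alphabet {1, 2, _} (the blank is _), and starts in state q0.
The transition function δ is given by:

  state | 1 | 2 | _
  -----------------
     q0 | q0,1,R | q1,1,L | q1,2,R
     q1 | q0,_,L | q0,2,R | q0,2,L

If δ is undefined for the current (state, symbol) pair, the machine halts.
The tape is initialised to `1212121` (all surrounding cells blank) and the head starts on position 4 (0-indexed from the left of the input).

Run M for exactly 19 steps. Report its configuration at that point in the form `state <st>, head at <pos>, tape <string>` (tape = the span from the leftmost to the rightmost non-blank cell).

state q0, head at -1, tape 21_11_1_11

q0 | ___1212[1]21   read 1 → write 1, move R, go to q0
q0 | ___12121[2]1   read 2 → write 1, move L, go to q1
q1 | ___1212[1]11   read 1 → write _, move L, go to q0
q0 | ___121[2]_11   read 2 → write 1, move L, go to q1
q1 | ___12[1]1_11   read 1 → write _, move L, go to q0
q0 | ___1[2]_1_11   read 2 → write 1, move L, go to q1
q1 | ___[1]1_1_11   read 1 → write _, move L, go to q0
q0 | __[_]_1_1_11   read _ → write 2, move R, go to q1
q1 | __2[_]1_1_11   read _ → write 2, move L, go to q0
q0 | __[2]21_1_11   read 2 → write 1, move L, go to q1
q1 | _[_]121_1_11   read _ → write 2, move L, go to q0
q0 | [_]2121_1_11   read _ → write 2, move R, go to q1
q1 | 2[2]121_1_11   read 2 → write 2, move R, go to q0
q0 | 22[1]21_1_11   read 1 → write 1, move R, go to q0
q0 | 221[2]1_1_11   read 2 → write 1, move L, go to q1
q1 | 22[1]11_1_11   read 1 → write _, move L, go to q0
q0 | 2[2]_11_1_11   read 2 → write 1, move L, go to q1
q1 | [2]1_11_1_11   read 2 → write 2, move R, go to q0
q0 | 2[1]_11_1_11   read 1 → write 1, move R, go to q0
q0 | 21[_]11_1_11
After 19 steps: state q0, head at -1, tape 21_11_1_11.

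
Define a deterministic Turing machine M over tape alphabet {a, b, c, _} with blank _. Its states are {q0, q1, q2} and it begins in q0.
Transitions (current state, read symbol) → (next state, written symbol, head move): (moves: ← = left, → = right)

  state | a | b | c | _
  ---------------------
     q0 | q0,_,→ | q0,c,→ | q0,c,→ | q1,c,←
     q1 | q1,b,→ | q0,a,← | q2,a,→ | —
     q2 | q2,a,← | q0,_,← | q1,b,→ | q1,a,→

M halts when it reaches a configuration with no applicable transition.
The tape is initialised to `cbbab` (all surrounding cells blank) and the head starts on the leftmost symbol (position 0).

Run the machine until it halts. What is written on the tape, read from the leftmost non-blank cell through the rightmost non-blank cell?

state=q0 head=0 tape=[c]bbab__   (q0,c)→(q0,c,→)
state=q0 head=1 tape=c[b]bab__   (q0,b)→(q0,c,→)
state=q0 head=2 tape=cc[b]ab__   (q0,b)→(q0,c,→)
state=q0 head=3 tape=ccc[a]b__   (q0,a)→(q0,_,→)
state=q0 head=4 tape=ccc_[b]__   (q0,b)→(q0,c,→)
state=q0 head=5 tape=ccc_c[_]_   (q0,_)→(q1,c,←)
state=q1 head=4 tape=ccc_[c]c_   (q1,c)→(q2,a,→)
state=q2 head=5 tape=ccc_a[c]_   (q2,c)→(q1,b,→)
state=q1 head=6 tape=ccc_ab[_]
The non-blank tape span at halt is ccc_ab.

ccc_ab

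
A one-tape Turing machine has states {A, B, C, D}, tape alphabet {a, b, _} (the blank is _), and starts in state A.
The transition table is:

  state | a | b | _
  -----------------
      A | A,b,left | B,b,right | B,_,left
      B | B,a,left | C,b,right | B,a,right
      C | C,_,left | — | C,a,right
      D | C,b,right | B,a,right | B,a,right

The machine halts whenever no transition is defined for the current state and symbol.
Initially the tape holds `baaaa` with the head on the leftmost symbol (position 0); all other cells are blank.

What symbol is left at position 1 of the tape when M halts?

state=A head=0 tape=[b]aaaa   (A,b)→(B,b,right)
state=B head=1 tape=b[a]aaa   (B,a)→(B,a,left)
state=B head=0 tape=[b]aaaa   (B,b)→(C,b,right)
state=C head=1 tape=b[a]aaa   (C,a)→(C,_,left)
state=C head=0 tape=[b]_aaa
Cell 1 holds _ when M halts.

_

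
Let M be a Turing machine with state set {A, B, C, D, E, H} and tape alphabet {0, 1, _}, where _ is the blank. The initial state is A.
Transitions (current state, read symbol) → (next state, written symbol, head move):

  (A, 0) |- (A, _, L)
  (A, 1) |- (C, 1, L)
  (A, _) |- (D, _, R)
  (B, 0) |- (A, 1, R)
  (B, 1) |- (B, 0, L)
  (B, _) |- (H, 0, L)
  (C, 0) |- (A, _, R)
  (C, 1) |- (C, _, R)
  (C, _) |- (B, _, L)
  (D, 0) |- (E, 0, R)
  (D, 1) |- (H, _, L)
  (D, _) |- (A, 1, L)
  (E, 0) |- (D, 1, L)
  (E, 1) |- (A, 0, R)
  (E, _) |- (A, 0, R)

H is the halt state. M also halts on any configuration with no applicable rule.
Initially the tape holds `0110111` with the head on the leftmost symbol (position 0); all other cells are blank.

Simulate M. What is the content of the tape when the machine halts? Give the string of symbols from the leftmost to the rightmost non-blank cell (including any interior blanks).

state=A head=0 tape=_[0]110111   (A,0)→(A,_,L)
state=A head=-1 tape=[_]_110111   (A,_)→(D,_,R)
state=D head=0 tape=_[_]110111   (D,_)→(A,1,L)
state=A head=-1 tape=[_]1110111   (A,_)→(D,_,R)
state=D head=0 tape=_[1]110111   (D,1)→(H,_,L)
state=H head=-1 tape=[_]_110111
The non-blank tape span at halt is 110111.

110111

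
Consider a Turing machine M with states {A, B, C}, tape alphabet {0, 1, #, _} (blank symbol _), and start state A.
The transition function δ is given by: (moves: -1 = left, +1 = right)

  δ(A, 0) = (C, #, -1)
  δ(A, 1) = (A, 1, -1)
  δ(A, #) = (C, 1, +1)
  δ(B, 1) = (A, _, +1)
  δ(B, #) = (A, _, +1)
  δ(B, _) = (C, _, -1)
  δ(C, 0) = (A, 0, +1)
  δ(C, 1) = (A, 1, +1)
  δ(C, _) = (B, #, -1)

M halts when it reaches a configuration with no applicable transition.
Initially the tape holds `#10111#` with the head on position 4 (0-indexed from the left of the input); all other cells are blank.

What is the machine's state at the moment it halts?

A | _#101[1]1#   read 1 → write 1, move -1, go to A
A | _#10[1]11#   read 1 → write 1, move -1, go to A
A | _#1[0]111#   read 0 → write #, move -1, go to C
C | _#[1]#111#   read 1 → write 1, move +1, go to A
A | _#1[#]111#   read # → write 1, move +1, go to C
C | _#11[1]11#   read 1 → write 1, move +1, go to A
A | _#111[1]1#   read 1 → write 1, move -1, go to A
A | _#11[1]11#   read 1 → write 1, move -1, go to A
A | _#1[1]111#   read 1 → write 1, move -1, go to A
A | _#[1]1111#   read 1 → write 1, move -1, go to A
A | _[#]11111#   read # → write 1, move +1, go to C
C | _1[1]1111#   read 1 → write 1, move +1, go to A
A | _11[1]111#   read 1 → write 1, move -1, go to A
A | _1[1]1111#   read 1 → write 1, move -1, go to A
A | _[1]11111#   read 1 → write 1, move -1, go to A
A | [_]111111#
No transition is defined for (A, _); M halts in state A.

A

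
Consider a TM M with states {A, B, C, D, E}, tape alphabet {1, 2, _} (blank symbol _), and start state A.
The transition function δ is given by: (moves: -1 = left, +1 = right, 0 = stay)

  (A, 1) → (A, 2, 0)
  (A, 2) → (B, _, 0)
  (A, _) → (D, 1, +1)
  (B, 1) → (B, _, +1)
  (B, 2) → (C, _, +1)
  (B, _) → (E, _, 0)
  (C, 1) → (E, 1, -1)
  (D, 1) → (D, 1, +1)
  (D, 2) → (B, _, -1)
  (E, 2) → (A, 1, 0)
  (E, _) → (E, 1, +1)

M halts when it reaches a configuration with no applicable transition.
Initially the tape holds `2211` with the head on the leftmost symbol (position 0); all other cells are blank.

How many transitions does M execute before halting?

8

state=A head=0 tape=[2]211   (A,2)→(B,_,0)
state=B head=0 tape=[_]211   (B,_)→(E,_,0)
state=E head=0 tape=[_]211   (E,_)→(E,1,+1)
state=E head=1 tape=1[2]11   (E,2)→(A,1,0)
state=A head=1 tape=1[1]11   (A,1)→(A,2,0)
state=A head=1 tape=1[2]11   (A,2)→(B,_,0)
state=B head=1 tape=1[_]11   (B,_)→(E,_,0)
state=E head=1 tape=1[_]11   (E,_)→(E,1,+1)
state=E head=2 tape=11[1]1
M halts after 8 transitions.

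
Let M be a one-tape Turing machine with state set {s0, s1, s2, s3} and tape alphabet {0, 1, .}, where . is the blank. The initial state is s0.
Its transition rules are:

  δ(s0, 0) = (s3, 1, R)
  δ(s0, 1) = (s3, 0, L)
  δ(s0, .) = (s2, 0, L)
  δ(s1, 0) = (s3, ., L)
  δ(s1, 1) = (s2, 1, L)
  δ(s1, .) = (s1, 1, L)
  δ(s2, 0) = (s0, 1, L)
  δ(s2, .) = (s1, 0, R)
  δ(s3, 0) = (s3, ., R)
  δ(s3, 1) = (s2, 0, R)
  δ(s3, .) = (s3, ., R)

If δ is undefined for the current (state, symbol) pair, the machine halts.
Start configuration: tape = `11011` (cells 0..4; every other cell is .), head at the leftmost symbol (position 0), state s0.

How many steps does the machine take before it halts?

s0 | .[1]1011   read 1 → write 0, move L, go to s3
s3 | [.]01011   read . → write ., move R, go to s3
s3 | .[0]1011   read 0 → write ., move R, go to s3
s3 | ..[1]011   read 1 → write 0, move R, go to s2
s2 | ..0[0]11   read 0 → write 1, move L, go to s0
s0 | ..[0]111   read 0 → write 1, move R, go to s3
s3 | ..1[1]11   read 1 → write 0, move R, go to s2
s2 | ..10[1]1
M halts after 7 transitions.

7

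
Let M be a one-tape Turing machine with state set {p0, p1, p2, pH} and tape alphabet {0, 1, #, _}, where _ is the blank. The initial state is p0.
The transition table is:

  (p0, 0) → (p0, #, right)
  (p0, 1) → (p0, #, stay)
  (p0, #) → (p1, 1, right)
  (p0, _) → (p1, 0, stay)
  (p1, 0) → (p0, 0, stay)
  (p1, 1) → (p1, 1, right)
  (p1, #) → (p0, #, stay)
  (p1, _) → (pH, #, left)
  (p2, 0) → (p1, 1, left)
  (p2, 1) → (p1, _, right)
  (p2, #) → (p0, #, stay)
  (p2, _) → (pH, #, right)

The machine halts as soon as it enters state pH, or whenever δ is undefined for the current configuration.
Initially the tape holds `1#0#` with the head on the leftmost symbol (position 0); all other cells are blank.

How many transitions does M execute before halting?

8

p0 | [1]#0#_   read 1 → write #, move stay, go to p0
p0 | [#]#0#_   read # → write 1, move right, go to p1
p1 | 1[#]0#_   read # → write #, move stay, go to p0
p0 | 1[#]0#_   read # → write 1, move right, go to p1
p1 | 11[0]#_   read 0 → write 0, move stay, go to p0
p0 | 11[0]#_   read 0 → write #, move right, go to p0
p0 | 11#[#]_   read # → write 1, move right, go to p1
p1 | 11#1[_]   read _ → write #, move left, go to pH
pH | 11#[1]#
M halts after 8 transitions.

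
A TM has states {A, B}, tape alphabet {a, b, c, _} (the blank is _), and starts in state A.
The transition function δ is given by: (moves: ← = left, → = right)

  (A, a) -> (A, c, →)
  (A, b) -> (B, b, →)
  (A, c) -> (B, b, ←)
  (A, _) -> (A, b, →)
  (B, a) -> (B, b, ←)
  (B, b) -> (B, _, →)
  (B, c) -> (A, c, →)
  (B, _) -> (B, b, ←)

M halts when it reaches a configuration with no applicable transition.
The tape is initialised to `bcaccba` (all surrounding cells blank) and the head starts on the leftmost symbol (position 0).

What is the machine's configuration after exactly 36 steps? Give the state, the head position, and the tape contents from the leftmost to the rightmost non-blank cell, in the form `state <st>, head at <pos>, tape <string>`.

state B, head at 10, tape bccbcb

state=A head=0 tape=[b]caccba____   (A,b)→(B,b,→)
state=B head=1 tape=b[c]accba____   (B,c)→(A,c,→)
state=A head=2 tape=bc[a]ccba____   (A,a)→(A,c,→)
state=A head=3 tape=bcc[c]cba____   (A,c)→(B,b,←)
state=B head=2 tape=bc[c]bcba____   (B,c)→(A,c,→)
state=A head=3 tape=bcc[b]cba____   (A,b)→(B,b,→)
state=B head=4 tape=bccb[c]ba____   (B,c)→(A,c,→)
state=A head=5 tape=bccbc[b]a____   (A,b)→(B,b,→)
state=B head=6 tape=bccbcb[a]____   (B,a)→(B,b,←)
state=B head=5 tape=bccbc[b]b____   (B,b)→(B,_,→)
state=B head=6 tape=bccbc_[b]____   (B,b)→(B,_,→)
state=B head=7 tape=bccbc__[_]___   (B,_)→(B,b,←)
state=B head=6 tape=bccbc_[_]b___   (B,_)→(B,b,←)
state=B head=5 tape=bccbc[_]bb___   (B,_)→(B,b,←)
state=B head=4 tape=bccb[c]bbb___   (B,c)→(A,c,→)
state=A head=5 tape=bccbc[b]bb___   (A,b)→(B,b,→)
state=B head=6 tape=bccbcb[b]b___   (B,b)→(B,_,→)
state=B head=7 tape=bccbcb_[b]___   (B,b)→(B,_,→)
state=B head=8 tape=bccbcb__[_]__   (B,_)→(B,b,←)
state=B head=7 tape=bccbcb_[_]b__   (B,_)→(B,b,←)
state=B head=6 tape=bccbcb[_]bb__   (B,_)→(B,b,←)
state=B head=5 tape=bccbc[b]bbb__   (B,b)→(B,_,→)
state=B head=6 tape=bccbc_[b]bb__   (B,b)→(B,_,→)
state=B head=7 tape=bccbc__[b]b__   (B,b)→(B,_,→)
state=B head=8 tape=bccbc___[b]__   (B,b)→(B,_,→)
state=B head=9 tape=bccbc____[_]_   (B,_)→(B,b,←)
state=B head=8 tape=bccbc___[_]b_   (B,_)→(B,b,←)
state=B head=7 tape=bccbc__[_]bb_   (B,_)→(B,b,←)
state=B head=6 tape=bccbc_[_]bbb_   (B,_)→(B,b,←)
state=B head=5 tape=bccbc[_]bbbb_   (B,_)→(B,b,←)
state=B head=4 tape=bccb[c]bbbbb_   (B,c)→(A,c,→)
state=A head=5 tape=bccbc[b]bbbb_   (A,b)→(B,b,→)
state=B head=6 tape=bccbcb[b]bbb_   (B,b)→(B,_,→)
state=B head=7 tape=bccbcb_[b]bb_   (B,b)→(B,_,→)
state=B head=8 tape=bccbcb__[b]b_   (B,b)→(B,_,→)
state=B head=9 tape=bccbcb___[b]_   (B,b)→(B,_,→)
state=B head=10 tape=bccbcb____[_]
After 36 steps: state B, head at 10, tape bccbcb.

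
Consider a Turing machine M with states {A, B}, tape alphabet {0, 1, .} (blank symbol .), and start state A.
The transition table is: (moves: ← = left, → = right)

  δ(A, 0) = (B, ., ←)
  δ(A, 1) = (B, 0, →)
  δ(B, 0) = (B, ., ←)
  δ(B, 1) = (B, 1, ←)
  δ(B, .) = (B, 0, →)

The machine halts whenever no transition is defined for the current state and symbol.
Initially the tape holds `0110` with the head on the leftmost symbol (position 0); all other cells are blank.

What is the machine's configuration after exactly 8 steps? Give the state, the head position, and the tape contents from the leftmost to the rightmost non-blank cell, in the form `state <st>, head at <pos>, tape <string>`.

A | ..[0]110   read 0 → write ., move ←, go to B
B | .[.].110   read . → write 0, move →, go to B
B | .0[.]110   read . → write 0, move →, go to B
B | .00[1]10   read 1 → write 1, move ←, go to B
B | .0[0]110   read 0 → write ., move ←, go to B
B | .[0].110   read 0 → write ., move ←, go to B
B | [.]..110   read . → write 0, move →, go to B
B | 0[.].110   read . → write 0, move →, go to B
B | 00[.]110
After 8 steps: state B, head at 0, tape 00.110.

state B, head at 0, tape 00.110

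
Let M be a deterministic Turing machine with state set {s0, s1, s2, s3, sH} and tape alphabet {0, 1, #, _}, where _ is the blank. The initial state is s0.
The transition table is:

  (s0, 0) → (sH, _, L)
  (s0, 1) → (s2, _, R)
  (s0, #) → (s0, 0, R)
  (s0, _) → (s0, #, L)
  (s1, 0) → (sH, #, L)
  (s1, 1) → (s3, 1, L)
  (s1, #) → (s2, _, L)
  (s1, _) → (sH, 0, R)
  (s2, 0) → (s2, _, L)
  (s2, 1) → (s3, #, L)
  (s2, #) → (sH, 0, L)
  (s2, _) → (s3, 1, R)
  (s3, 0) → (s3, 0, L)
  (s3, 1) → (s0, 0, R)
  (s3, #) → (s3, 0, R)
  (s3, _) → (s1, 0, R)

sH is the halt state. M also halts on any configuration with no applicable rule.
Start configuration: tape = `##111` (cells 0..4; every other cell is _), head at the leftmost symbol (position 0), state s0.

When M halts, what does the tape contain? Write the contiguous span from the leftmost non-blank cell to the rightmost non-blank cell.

100__1

s0 | _[#]#111   read # → write 0, move R, go to s0
s0 | _0[#]111   read # → write 0, move R, go to s0
s0 | _00[1]11   read 1 → write _, move R, go to s2
s2 | _00_[1]1   read 1 → write #, move L, go to s3
s3 | _00[_]#1   read _ → write 0, move R, go to s1
s1 | _000[#]1   read # → write _, move L, go to s2
s2 | _00[0]_1   read 0 → write _, move L, go to s2
s2 | _0[0]__1   read 0 → write _, move L, go to s2
s2 | _[0]___1   read 0 → write _, move L, go to s2
s2 | [_]____1   read _ → write 1, move R, go to s3
s3 | 1[_]___1   read _ → write 0, move R, go to s1
s1 | 10[_]__1   read _ → write 0, move R, go to sH
sH | 100[_]_1
The non-blank tape span at halt is 100__1.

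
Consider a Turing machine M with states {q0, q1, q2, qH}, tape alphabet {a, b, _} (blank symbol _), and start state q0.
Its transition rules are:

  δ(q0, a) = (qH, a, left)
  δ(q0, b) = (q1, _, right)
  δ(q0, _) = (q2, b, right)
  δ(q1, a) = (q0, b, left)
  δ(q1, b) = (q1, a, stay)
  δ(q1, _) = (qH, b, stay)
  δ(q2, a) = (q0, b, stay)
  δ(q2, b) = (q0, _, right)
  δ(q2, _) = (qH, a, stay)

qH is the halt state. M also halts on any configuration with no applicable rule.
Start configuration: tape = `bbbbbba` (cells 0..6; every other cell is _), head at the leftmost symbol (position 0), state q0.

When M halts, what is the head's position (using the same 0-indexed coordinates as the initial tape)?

state=q0 head=0 tape=[b]bbbbba   (q0,b)→(q1,_,right)
state=q1 head=1 tape=_[b]bbbba   (q1,b)→(q1,a,stay)
state=q1 head=1 tape=_[a]bbbba   (q1,a)→(q0,b,left)
state=q0 head=0 tape=[_]bbbbba   (q0,_)→(q2,b,right)
state=q2 head=1 tape=b[b]bbbba   (q2,b)→(q0,_,right)
state=q0 head=2 tape=b_[b]bbba   (q0,b)→(q1,_,right)
state=q1 head=3 tape=b__[b]bba   (q1,b)→(q1,a,stay)
state=q1 head=3 tape=b__[a]bba   (q1,a)→(q0,b,left)
state=q0 head=2 tape=b_[_]bbba   (q0,_)→(q2,b,right)
state=q2 head=3 tape=b_b[b]bba   (q2,b)→(q0,_,right)
state=q0 head=4 tape=b_b_[b]ba   (q0,b)→(q1,_,right)
state=q1 head=5 tape=b_b__[b]a   (q1,b)→(q1,a,stay)
state=q1 head=5 tape=b_b__[a]a   (q1,a)→(q0,b,left)
state=q0 head=4 tape=b_b_[_]ba   (q0,_)→(q2,b,right)
state=q2 head=5 tape=b_b_b[b]a   (q2,b)→(q0,_,right)
state=q0 head=6 tape=b_b_b_[a]   (q0,a)→(qH,a,left)
state=qH head=5 tape=b_b_b[_]a
At halt the head is at cell 5.

5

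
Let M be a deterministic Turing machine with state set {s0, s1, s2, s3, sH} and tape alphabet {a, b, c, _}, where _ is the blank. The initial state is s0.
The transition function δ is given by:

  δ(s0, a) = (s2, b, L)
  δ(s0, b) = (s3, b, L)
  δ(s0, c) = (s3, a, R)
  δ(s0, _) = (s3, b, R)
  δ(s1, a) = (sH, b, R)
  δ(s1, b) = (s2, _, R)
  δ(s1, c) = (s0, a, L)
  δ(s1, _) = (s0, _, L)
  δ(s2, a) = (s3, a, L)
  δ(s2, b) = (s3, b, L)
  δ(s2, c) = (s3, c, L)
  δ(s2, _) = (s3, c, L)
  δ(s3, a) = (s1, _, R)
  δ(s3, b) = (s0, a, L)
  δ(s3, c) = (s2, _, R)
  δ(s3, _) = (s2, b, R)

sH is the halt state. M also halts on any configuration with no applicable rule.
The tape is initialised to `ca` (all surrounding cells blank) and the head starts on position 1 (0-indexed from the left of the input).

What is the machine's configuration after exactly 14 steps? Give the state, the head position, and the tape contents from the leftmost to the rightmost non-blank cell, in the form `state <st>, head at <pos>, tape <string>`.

state s3, head at 1, tape bb_bc

s0 | __c[a]_   read a → write b, move L, go to s2
s2 | __[c]b_   read c → write c, move L, go to s3
s3 | _[_]cb_   read _ → write b, move R, go to s2
s2 | _b[c]b_   read c → write c, move L, go to s3
s3 | _[b]cb_   read b → write a, move L, go to s0
s0 | [_]acb_   read _ → write b, move R, go to s3
s3 | b[a]cb_   read a → write _, move R, go to s1
s1 | b_[c]b_   read c → write a, move L, go to s0
s0 | b[_]ab_   read _ → write b, move R, go to s3
s3 | bb[a]b_   read a → write _, move R, go to s1
s1 | bb_[b]_   read b → write _, move R, go to s2
s2 | bb__[_]   read _ → write c, move L, go to s3
s3 | bb_[_]c   read _ → write b, move R, go to s2
s2 | bb_b[c]   read c → write c, move L, go to s3
s3 | bb_[b]c
After 14 steps: state s3, head at 1, tape bb_bc.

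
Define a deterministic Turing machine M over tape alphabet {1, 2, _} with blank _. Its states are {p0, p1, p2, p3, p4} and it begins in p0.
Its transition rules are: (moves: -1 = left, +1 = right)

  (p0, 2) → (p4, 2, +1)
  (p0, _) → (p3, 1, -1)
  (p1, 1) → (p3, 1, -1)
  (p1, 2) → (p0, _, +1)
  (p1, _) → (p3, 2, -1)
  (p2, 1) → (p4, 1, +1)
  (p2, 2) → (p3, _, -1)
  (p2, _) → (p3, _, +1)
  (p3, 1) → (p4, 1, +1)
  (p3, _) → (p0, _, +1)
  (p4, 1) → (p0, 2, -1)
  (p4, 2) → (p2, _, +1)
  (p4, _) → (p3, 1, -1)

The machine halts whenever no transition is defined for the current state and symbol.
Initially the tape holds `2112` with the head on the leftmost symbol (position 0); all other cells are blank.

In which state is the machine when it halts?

state=p0 head=0 tape=[2]112___   (p0,2)→(p4,2,+1)
state=p4 head=1 tape=2[1]12___   (p4,1)→(p0,2,-1)
state=p0 head=0 tape=[2]212___   (p0,2)→(p4,2,+1)
state=p4 head=1 tape=2[2]12___   (p4,2)→(p2,_,+1)
state=p2 head=2 tape=2_[1]2___   (p2,1)→(p4,1,+1)
state=p4 head=3 tape=2_1[2]___   (p4,2)→(p2,_,+1)
state=p2 head=4 tape=2_1_[_]__   (p2,_)→(p3,_,+1)
state=p3 head=5 tape=2_1__[_]_   (p3,_)→(p0,_,+1)
state=p0 head=6 tape=2_1___[_]   (p0,_)→(p3,1,-1)
state=p3 head=5 tape=2_1__[_]1   (p3,_)→(p0,_,+1)
state=p0 head=6 tape=2_1___[1]
No transition is defined for (p0, 1); M halts in state p0.

p0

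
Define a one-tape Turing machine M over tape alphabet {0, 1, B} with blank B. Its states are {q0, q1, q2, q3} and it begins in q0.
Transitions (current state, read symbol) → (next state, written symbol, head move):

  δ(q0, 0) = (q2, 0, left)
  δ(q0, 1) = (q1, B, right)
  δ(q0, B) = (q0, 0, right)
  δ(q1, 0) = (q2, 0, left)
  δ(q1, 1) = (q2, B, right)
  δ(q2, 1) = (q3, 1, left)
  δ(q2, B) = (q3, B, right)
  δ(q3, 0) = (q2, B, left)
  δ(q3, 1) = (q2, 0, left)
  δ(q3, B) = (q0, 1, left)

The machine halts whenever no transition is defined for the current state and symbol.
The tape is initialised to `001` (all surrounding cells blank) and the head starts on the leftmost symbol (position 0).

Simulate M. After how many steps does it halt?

state=q0 head=0 tape=B[0]01BBB   (q0,0)→(q2,0,left)
state=q2 head=-1 tape=[B]001BBB   (q2,B)→(q3,B,right)
state=q3 head=0 tape=B[0]01BBB   (q3,0)→(q2,B,left)
state=q2 head=-1 tape=[B]B01BBB   (q2,B)→(q3,B,right)
state=q3 head=0 tape=B[B]01BBB   (q3,B)→(q0,1,left)
state=q0 head=-1 tape=[B]101BBB   (q0,B)→(q0,0,right)
state=q0 head=0 tape=0[1]01BBB   (q0,1)→(q1,B,right)
state=q1 head=1 tape=0B[0]1BBB   (q1,0)→(q2,0,left)
state=q2 head=0 tape=0[B]01BBB   (q2,B)→(q3,B,right)
state=q3 head=1 tape=0B[0]1BBB   (q3,0)→(q2,B,left)
state=q2 head=0 tape=0[B]B1BBB   (q2,B)→(q3,B,right)
state=q3 head=1 tape=0B[B]1BBB   (q3,B)→(q0,1,left)
state=q0 head=0 tape=0[B]11BBB   (q0,B)→(q0,0,right)
state=q0 head=1 tape=00[1]1BBB   (q0,1)→(q1,B,right)
state=q1 head=2 tape=00B[1]BBB   (q1,1)→(q2,B,right)
state=q2 head=3 tape=00BB[B]BB   (q2,B)→(q3,B,right)
state=q3 head=4 tape=00BBB[B]B   (q3,B)→(q0,1,left)
state=q0 head=3 tape=00BB[B]1B   (q0,B)→(q0,0,right)
state=q0 head=4 tape=00BB0[1]B   (q0,1)→(q1,B,right)
state=q1 head=5 tape=00BB0B[B]
M halts after 19 transitions.

19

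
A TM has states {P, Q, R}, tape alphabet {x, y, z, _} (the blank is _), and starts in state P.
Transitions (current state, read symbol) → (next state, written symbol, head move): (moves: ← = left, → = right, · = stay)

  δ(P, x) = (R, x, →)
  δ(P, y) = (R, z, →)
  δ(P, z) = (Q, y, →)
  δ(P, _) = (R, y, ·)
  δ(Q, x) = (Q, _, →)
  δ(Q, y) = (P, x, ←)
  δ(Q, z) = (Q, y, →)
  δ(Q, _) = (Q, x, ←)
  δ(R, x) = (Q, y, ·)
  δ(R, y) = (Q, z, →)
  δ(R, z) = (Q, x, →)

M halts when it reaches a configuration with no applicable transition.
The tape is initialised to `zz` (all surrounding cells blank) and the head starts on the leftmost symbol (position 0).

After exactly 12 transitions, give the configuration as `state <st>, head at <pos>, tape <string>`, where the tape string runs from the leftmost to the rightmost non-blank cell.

state Q, head at 1, tape y_xx

state=P head=0 tape=[z]z__   (P,z)→(Q,y,→)
state=Q head=1 tape=y[z]__   (Q,z)→(Q,y,→)
state=Q head=2 tape=yy[_]_   (Q,_)→(Q,x,←)
state=Q head=1 tape=y[y]x_   (Q,y)→(P,x,←)
state=P head=0 tape=[y]xx_   (P,y)→(R,z,→)
state=R head=1 tape=z[x]x_   (R,x)→(Q,y,·)
state=Q head=1 tape=z[y]x_   (Q,y)→(P,x,←)
state=P head=0 tape=[z]xx_   (P,z)→(Q,y,→)
state=Q head=1 tape=y[x]x_   (Q,x)→(Q,_,→)
state=Q head=2 tape=y_[x]_   (Q,x)→(Q,_,→)
state=Q head=3 tape=y__[_]   (Q,_)→(Q,x,←)
state=Q head=2 tape=y_[_]x   (Q,_)→(Q,x,←)
state=Q head=1 tape=y[_]xx
After 12 steps: state Q, head at 1, tape y_xx.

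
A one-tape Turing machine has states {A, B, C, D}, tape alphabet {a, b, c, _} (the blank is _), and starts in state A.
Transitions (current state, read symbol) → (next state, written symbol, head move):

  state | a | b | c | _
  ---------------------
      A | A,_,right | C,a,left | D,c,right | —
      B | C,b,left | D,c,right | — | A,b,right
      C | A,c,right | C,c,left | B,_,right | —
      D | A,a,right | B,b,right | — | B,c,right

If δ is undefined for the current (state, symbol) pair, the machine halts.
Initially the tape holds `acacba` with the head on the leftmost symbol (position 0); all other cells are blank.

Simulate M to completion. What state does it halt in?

B

state=A head=0 tape=[a]cacba   (A,a)→(A,_,right)
state=A head=1 tape=_[c]acba   (A,c)→(D,c,right)
state=D head=2 tape=_c[a]cba   (D,a)→(A,a,right)
state=A head=3 tape=_ca[c]ba   (A,c)→(D,c,right)
state=D head=4 tape=_cac[b]a   (D,b)→(B,b,right)
state=B head=5 tape=_cacb[a]   (B,a)→(C,b,left)
state=C head=4 tape=_cac[b]b   (C,b)→(C,c,left)
state=C head=3 tape=_ca[c]cb   (C,c)→(B,_,right)
state=B head=4 tape=_ca_[c]b
No transition is defined for (B, c); M halts in state B.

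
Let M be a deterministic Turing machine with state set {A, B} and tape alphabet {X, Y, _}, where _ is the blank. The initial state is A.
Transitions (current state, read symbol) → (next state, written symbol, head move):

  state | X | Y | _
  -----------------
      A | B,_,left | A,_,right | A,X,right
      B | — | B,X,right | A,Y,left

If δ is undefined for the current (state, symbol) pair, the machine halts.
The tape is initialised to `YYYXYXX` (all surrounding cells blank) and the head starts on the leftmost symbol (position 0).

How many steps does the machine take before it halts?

A | _[Y]YYXYXX   read Y → write _, move right, go to A
A | __[Y]YXYXX   read Y → write _, move right, go to A
A | ___[Y]XYXX   read Y → write _, move right, go to A
A | ____[X]YXX   read X → write _, move left, go to B
B | ___[_]_YXX   read _ → write Y, move left, go to A
A | __[_]Y_YXX   read _ → write X, move right, go to A
A | __X[Y]_YXX   read Y → write _, move right, go to A
A | __X_[_]YXX   read _ → write X, move right, go to A
A | __X_X[Y]XX   read Y → write _, move right, go to A
A | __X_X_[X]X   read X → write _, move left, go to B
B | __X_X[_]_X   read _ → write Y, move left, go to A
A | __X_[X]Y_X   read X → write _, move left, go to B
B | __X[_]_Y_X   read _ → write Y, move left, go to A
A | __[X]Y_Y_X   read X → write _, move left, go to B
B | _[_]_Y_Y_X   read _ → write Y, move left, go to A
A | [_]Y_Y_Y_X   read _ → write X, move right, go to A
A | X[Y]_Y_Y_X   read Y → write _, move right, go to A
A | X_[_]Y_Y_X   read _ → write X, move right, go to A
A | X_X[Y]_Y_X   read Y → write _, move right, go to A
A | X_X_[_]Y_X   read _ → write X, move right, go to A
A | X_X_X[Y]_X   read Y → write _, move right, go to A
A | X_X_X_[_]X   read _ → write X, move right, go to A
A | X_X_X_X[X]   read X → write _, move left, go to B
B | X_X_X_[X]_
M halts after 23 transitions.

23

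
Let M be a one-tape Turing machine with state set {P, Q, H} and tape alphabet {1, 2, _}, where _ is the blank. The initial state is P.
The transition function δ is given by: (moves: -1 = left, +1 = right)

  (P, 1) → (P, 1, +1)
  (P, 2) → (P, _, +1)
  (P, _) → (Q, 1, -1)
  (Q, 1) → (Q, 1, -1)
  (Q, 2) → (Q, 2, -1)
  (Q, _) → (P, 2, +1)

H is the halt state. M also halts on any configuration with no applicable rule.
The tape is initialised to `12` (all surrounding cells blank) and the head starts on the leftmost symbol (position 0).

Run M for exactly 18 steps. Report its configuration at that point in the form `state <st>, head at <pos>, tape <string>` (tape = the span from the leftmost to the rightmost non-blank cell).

state=P head=0 tape=_[1]2___   (P,1)→(P,1,+1)
state=P head=1 tape=_1[2]___   (P,2)→(P,_,+1)
state=P head=2 tape=_1_[_]__   (P,_)→(Q,1,-1)
state=Q head=1 tape=_1[_]1__   (Q,_)→(P,2,+1)
state=P head=2 tape=_12[1]__   (P,1)→(P,1,+1)
state=P head=3 tape=_121[_]_   (P,_)→(Q,1,-1)
state=Q head=2 tape=_12[1]1_   (Q,1)→(Q,1,-1)
state=Q head=1 tape=_1[2]11_   (Q,2)→(Q,2,-1)
state=Q head=0 tape=_[1]211_   (Q,1)→(Q,1,-1)
state=Q head=-1 tape=[_]1211_   (Q,_)→(P,2,+1)
state=P head=0 tape=2[1]211_   (P,1)→(P,1,+1)
state=P head=1 tape=21[2]11_   (P,2)→(P,_,+1)
state=P head=2 tape=21_[1]1_   (P,1)→(P,1,+1)
state=P head=3 tape=21_1[1]_   (P,1)→(P,1,+1)
state=P head=4 tape=21_11[_]   (P,_)→(Q,1,-1)
state=Q head=3 tape=21_1[1]1   (Q,1)→(Q,1,-1)
state=Q head=2 tape=21_[1]11   (Q,1)→(Q,1,-1)
state=Q head=1 tape=21[_]111   (Q,_)→(P,2,+1)
state=P head=2 tape=212[1]11
After 18 steps: state P, head at 2, tape 212111.

state P, head at 2, tape 212111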